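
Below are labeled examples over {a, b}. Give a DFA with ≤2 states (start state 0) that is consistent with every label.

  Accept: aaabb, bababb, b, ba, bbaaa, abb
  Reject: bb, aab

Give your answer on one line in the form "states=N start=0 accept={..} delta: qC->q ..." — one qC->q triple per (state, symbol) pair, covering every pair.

Grow the machine one transition at a time. Run the examples from 0; the earliest place one falls off (shortest prefix, ties alphabetical) gets sent to the lowest-numbered state that keeps every Accept/Reject pair distinguishable — a pair clashes when both reach the same state with identical unread suffix — and to a fresh state only if none does.
a: 0a undefined. 0a->0: no, aaabb/bb meet in 0 with "bb" left. Open state 1: 0a->1.
b: 0b undefined. 0b->0: no, b/bb meet in 0. 0b->1: ok.
aa: 1a undefined. 1a->0: no, bababb/bb meet in 1 with "b" left. 1a->1: ok.
ab: 1b undefined. 1b->0: ok.
All examples now run through 2 states with every (state, symbol) defined. Accept strings end in {1}, Reject strings end in {0}; accept={1}.

states=2 start=0 accept={1} delta: 0a->1 0b->1 1a->1 1b->0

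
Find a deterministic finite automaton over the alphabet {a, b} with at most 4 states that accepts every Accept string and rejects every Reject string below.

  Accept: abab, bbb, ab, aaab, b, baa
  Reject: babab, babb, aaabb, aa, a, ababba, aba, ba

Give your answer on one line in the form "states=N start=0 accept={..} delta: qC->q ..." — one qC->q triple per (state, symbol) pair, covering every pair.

State merging on the prefix tree: take the shortest (then alphabetical) example prefix whose next move is undefined and point that move at state 0, else 1, else 2, ...; a target is out if some Accept/Reject pair would then sit in one state with the same input left (inseparable). If every existing state is out, open a new one.
a: 0a undefined. 0a->0: ok.
b: 0b undefined. 0b->0: no, abab/babab meet in 0. Open state 1: 0b->1.
ba: 1a undefined. 1a->0: no, abab/babab meet in 1. 1a->1: no, abab/aaabb meet in 1 with "b" left. Open state 2: 1a->2.
bb: 1b undefined. 1b->0: ok.
baa: 2a undefined. 2a->0: no, baa/aaabb meet in 0. 2a->1: ok.
bab: 2b undefined. 2b->0: no, abab/aaabb meet in 0. 2b->1: no, abab/babab meet in 1. 2b->2: no, abab/babb meet in 2. Open state 3: 2b->3.
baba: 3a undefined. 3a->0: no, bbb/babab meet in 1. 3a->1: ok.
babb: 3b undefined. 3b->0: ok.
All examples now run through 4 states with every (state, symbol) defined. Accept strings end in {1,3}, Reject strings end in {0,2}; accept={1,3}.

states=4 start=0 accept={1,3} delta: 0a->0 0b->1 1a->2 1b->0 2a->1 2b->3 3a->1 3b->0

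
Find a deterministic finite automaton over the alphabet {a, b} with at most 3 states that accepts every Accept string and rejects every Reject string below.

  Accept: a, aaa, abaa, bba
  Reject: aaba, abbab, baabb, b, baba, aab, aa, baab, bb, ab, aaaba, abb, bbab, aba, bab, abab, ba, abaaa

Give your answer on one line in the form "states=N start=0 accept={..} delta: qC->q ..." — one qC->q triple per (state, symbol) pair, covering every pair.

State merging on the prefix tree: take the shortest (then alphabetical) example prefix whose next move is undefined and point that move at state 0, else 1, else 2, ...; a target is out if some Accept/Reject pair would then sit in one state with the same input left (inseparable). If every existing state is out, open a new one.
a: 0a undefined. 0a->0: no, a/aa meet in 0. Open state 1: 0a->1.
b: 0b undefined. 0b->0: no, a/ba meet in 1. 0b->1: no, a/b meet in 1. Open state 2: 0b->2.
aa: 1a undefined. 1a->0: ok.
ab: 1b undefined. 1b->0: no, a/aaaba meet in 1. 1b->1: no, a/ab meet in 1. 1b->2: ok.
ba: 2a undefined. 2a->0: ok.
bb: 2b undefined. 2b->0: ok.
All examples now run through 3 states with every (state, symbol) defined. Accept strings end in {1}, Reject strings end in {0,2}; accept={1}.

states=3 start=0 accept={1} delta: 0a->1 0b->2 1a->0 1b->2 2a->0 2b->0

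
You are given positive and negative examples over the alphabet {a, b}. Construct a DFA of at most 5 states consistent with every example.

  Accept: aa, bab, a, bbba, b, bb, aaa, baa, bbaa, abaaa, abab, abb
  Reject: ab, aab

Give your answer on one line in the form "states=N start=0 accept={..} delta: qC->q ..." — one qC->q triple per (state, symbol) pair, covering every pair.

Fold the examples into a partial DFA from state 0: repeatedly fix the first undefined (state, symbol) met by the shortest-then-alphabetical prefix, trying targets in increasing order and rejecting any under which an Accept and a Reject string meet in one state with the same remainder; add a state when all current targets are rejected. Accepting states are where Accept strings end.
a: 0a undefined. 0a->0: no, b/ab meet in 0 with "b" left. Open state 1: 0a->1.
b: 0b undefined. 0b->0: no, bab/ab meet in 1 with "b" left. 0b->1: no, bab/aab meet in 1 with "ab" left. Open state 2: 0b->2.
aa: 1a undefined. 1a->0: no, b/aab meet in 2. 1a->1: ok.
ab: 1b undefined. 1b->0: no, abab/ab meet in 0. 1b->1: no, aa/ab meet in 1. 1b->2: no, b/ab meet in 2. Open state 3: 1b->3.
ba: 2a undefined. 2a->0: ok.
bb: 2b undefined. 2b->0: ok.
aba: 3a undefined. 3a->0: ok.
abb: 3b undefined. 3b->0: ok.
All examples now run through 4 states with every (state, symbol) defined. Accept strings end in {0,1,2}, Reject strings end in {3}; accept={0,1,2}.

states=4 start=0 accept={0,1,2} delta: 0a->1 0b->2 1a->1 1b->3 2a->0 2b->0 3a->0 3b->0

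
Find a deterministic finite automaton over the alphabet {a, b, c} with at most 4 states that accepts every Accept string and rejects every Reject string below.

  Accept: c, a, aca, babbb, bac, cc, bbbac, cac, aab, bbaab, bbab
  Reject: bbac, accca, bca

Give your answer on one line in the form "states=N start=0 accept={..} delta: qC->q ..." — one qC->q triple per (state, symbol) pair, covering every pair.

states=4 start=0 accept={0,1,2} delta: 0a->0 0b->1 0c->1 1a->0 1b->2 1c->2 2a->3 2b->0 2c->2 3a->0 3b->0 3c->3

Grow the machine one transition at a time. Run the examples from 0; the earliest place one falls off (shortest prefix, ties alphabetical) gets sent to the lowest-numbered state that keeps every Accept/Reject pair distinguishable — a pair clashes when both reach the same state with identical unread suffix — and to a fresh state only if none does.
a: 0a undefined. 0a->0: ok.
b: 0b undefined. 0b->0: no, c/bbac meet in 0 with "c" left. Open state 1: 0b->1.
c: 0c undefined. 0c->0: no, c/accca meet in 0. 0c->1: ok.
ba: 1a undefined. 1a->0: ok.
bb: 1b undefined. 1b->0: no, c/bbac meet in 1. 1b->1: no, c/bbac meet in 1. Open state 2: 1b->2.
bc: 1c undefined. 1c->0: no, a/accca meet in 0. 1c->1: no, a/accca meet in 0. 1c->2: ok.
bba: 2a undefined. 2a->0: no, c/bbac meet in 1. 2a->1: no, c/bca meet in 1. 2a->2: no, cc/bca meet in 2. Open state 3: 2a->3.
bbb: 2b undefined. 2b->0: ok.
accc: 2c undefined. 2c->0: no, a/accca meet in 0. 2c->1: no, a/accca meet in 0. 2c->2: ok.
bbaa: 3a undefined. 3a->0: ok.
bbab: 3b undefined. 3b->0: ok.
bbac: 3c undefined. 3c->0: no, a/bbac meet in 0. 3c->1: no, c/bbac meet in 1. 3c->2: no, cc/bbac meet in 2. 3c->3: ok.
All examples now run through 4 states with every (state, symbol) defined. Accept strings end in {0,1,2}, Reject strings end in {3}; accept={0,1,2}.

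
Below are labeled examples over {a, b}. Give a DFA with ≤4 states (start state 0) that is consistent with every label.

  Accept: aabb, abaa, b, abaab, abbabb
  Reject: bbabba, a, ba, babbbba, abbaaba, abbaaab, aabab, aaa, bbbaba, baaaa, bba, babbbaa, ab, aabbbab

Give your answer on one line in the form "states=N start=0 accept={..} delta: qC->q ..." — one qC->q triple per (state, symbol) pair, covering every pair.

states=4 start=0 accept={0} delta: 0a->1 0b->0 1a->1 1b->2 2a->3 2b->0 3a->0 3b->1

Grow the machine one transition at a time. Run the examples from 0; the earliest place one falls off (shortest prefix, ties alphabetical) gets sent to the lowest-numbered state that keeps every Accept/Reject pair distinguishable — a pair clashes when both reach the same state with identical unread suffix — and to a fresh state only if none does.
a: 0a undefined. 0a->0: no, b/ab meet in 0 with "b" left. Open state 1: 0a->1.
b: 0b undefined. 0b->0: ok.
aa: 1a undefined. 1a->0: no, aabb/baaaa meet in 0. 1a->1: ok.
ab: 1b undefined. 1b->0: no, aabb/abbaaab meet in 0. 1b->1: no, aabb/bbabba meet in 1. Open state 2: 1b->2.
aba: 2a undefined. 2a->0: no, abaa/a meet in 1. 2a->1: no, abaa/a meet in 1. 2a->2: no, aabb/aabab meet in 2 with "b" left. Open state 3: 2a->3.
abb: 2b undefined. 2b->0: ok.
abaa: 3a undefined. 3a->0: ok.
aabab: 3b undefined. 3b->0: no, aabb/aabab meet in 0. 3b->1: ok.
All examples now run through 4 states with every (state, symbol) defined. Accept strings end in {0}, Reject strings end in {1,2,3}; accept={0}.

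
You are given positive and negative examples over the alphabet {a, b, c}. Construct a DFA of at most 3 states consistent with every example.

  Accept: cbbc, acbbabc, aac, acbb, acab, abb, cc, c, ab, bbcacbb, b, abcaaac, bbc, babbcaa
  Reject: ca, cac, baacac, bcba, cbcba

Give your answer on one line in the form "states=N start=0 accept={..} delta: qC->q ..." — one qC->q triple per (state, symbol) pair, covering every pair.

states=3 start=0 accept={0,1} delta: 0a->0 0b->0 0c->1 1a->2 1b->1 1c->1 2a->0 2b->0 2c->2

Grow the machine one transition at a time. Run the examples from 0; the earliest place one falls off (shortest prefix, ties alphabetical) gets sent to the lowest-numbered state that keeps every Accept/Reject pair distinguishable — a pair clashes when both reach the same state with identical unread suffix — and to a fresh state only if none does.
a: 0a undefined. 0a->0: ok.
b: 0b undefined. 0b->0: ok.
c: 0c undefined. 0c->0: no, cbbc/ca meet in 0. Open state 1: 0c->1.
ca: 1a undefined. 1a->0: no, aac/cac meet in 1. 1a->1: no, aac/ca meet in 1. Open state 2: 1a->2.
cb: 1b undefined. 1b->0: no, acbb/bcba meet in 0. 1b->1: ok.
cc: 1c undefined. 1c->0: no, cbbc/cbcba meet in 0. 1c->1: ok.
cac: 2c undefined. 2c->0: no, abb/cac meet in 0. 2c->1: no, cbbc/cac meet in 1. 2c->2: ok.
acab: 2b undefined. 2b->0: ok.
abcaa: 2a undefined. 2a->0: ok.
All examples now run through 3 states with every (state, symbol) defined. Accept strings end in {0,1}, Reject strings end in {2}; accept={0,1}.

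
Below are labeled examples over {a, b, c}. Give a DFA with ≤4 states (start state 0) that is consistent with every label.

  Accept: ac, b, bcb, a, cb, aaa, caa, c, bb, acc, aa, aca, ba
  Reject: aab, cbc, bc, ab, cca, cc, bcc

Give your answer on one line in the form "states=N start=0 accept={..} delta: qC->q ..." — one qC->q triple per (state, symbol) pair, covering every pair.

Fold the examples into a partial DFA from state 0: repeatedly fix the first undefined (state, symbol) met by the shortest-then-alphabetical prefix, trying targets in increasing order and rejecting any under which an Accept and a Reject string meet in one state with the same remainder; add a state when all current targets are rejected. Accepting states are where Accept strings end.
a: 0a undefined. 0a->0: no, b/aab meet in 0 with "b" left. Open state 1: 0a->1.
b: 0b undefined. 0b->0: no, c/bc meet in 0 with "c" left. 0b->1: no, ac/bc meet in 1 with "c" left. Open state 2: 0b->2.
c: 0c undefined. 0c->0: no, a/cca meet in 1. 0c->1: no, ac/cc meet in 1 with "c" left. 0c->2: ok.
aa: 1a undefined. 1a->0: no, b/aab meet in 2. 1a->1: ok.
ab: 1b undefined. 1b->0: ok.
ac: 1c undefined. 1c->0: no, ac/aab meet in 0. 1c->1: ok.
ba: 2a undefined. 2a->0: no, ba/aab meet in 0. 2a->1: ok.
bb: 2b undefined. 2b->0: no, b/cbc meet in 2. 2b->1: no, ac/cbc meet in 1. 2b->2: ok.
bc: 2c undefined. 2c->0: no, ac/cca meet in 1. 2c->1: no, ac/cbc meet in 1. 2c->2: no, ac/cca meet in 1. Open state 3: 2c->3.
bcb: 3b undefined. 3b->0: no, bcb/aab meet in 0. 3b->1: ok.
bcc: 3c undefined. 3c->0: ok.
cca: 3a undefined. 3a->0: ok.
All examples now run through 4 states with every (state, symbol) defined. Accept strings end in {1,2}, Reject strings end in {0,3}; accept={1,2}.

states=4 start=0 accept={1,2} delta: 0a->1 0b->2 0c->2 1a->1 1b->0 1c->1 2a->1 2b->2 2c->3 3a->0 3b->1 3c->0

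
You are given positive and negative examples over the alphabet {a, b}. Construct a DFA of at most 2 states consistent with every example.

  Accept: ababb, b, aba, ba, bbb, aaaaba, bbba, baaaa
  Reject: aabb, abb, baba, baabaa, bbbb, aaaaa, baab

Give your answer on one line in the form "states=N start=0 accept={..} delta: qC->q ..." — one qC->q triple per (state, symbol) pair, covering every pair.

Grow the machine one transition at a time. Run the examples from 0; the earliest place one falls off (shortest prefix, ties alphabetical) gets sent to the lowest-numbered state that keeps every Accept/Reject pair distinguishable — a pair clashes when both reach the same state with identical unread suffix — and to a fresh state only if none does.
a: 0a undefined. 0a->0: ok.
b: 0b undefined. 0b->0: no, ababb/aabb meet in 0. Open state 1: 0b->1.
ba: 1a undefined. 1a->0: no, ababb/aabb meet in 1 with "b" left. 1a->1: ok.
bb: 1b undefined. 1b->0: ok.
All examples now run through 2 states with every (state, symbol) defined. Accept strings end in {1}, Reject strings end in {0}; accept={1}.

states=2 start=0 accept={1} delta: 0a->0 0b->1 1a->1 1b->0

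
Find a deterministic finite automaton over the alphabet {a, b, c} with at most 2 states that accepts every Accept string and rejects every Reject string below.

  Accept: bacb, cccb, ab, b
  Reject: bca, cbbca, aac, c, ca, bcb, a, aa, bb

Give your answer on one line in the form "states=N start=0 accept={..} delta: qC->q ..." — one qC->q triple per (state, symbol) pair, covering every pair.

State merging on the prefix tree: take the shortest (then alphabetical) example prefix whose next move is undefined and point that move at state 0, else 1, else 2, ...; a target is out if some Accept/Reject pair would then sit in one state with the same input left (inseparable). If every existing state is out, open a new one.
a: 0a undefined. 0a->0: ok.
b: 0b undefined. 0b->0: no, bacb/bcb meet in 0 with "cb" left. Open state 1: 0b->1.
c: 0c undefined. 0c->0: ok.
ba: 1a undefined. 1a->0: ok.
bb: 1b undefined. 1b->0: ok.
bc: 1c undefined. 1c->0: no, bacb/bcb meet in 1. 1c->1: ok.
All examples now run through 2 states with every (state, symbol) defined. Accept strings end in {1}, Reject strings end in {0}; accept={1}.

states=2 start=0 accept={1} delta: 0a->0 0b->1 0c->0 1a->0 1b->0 1c->1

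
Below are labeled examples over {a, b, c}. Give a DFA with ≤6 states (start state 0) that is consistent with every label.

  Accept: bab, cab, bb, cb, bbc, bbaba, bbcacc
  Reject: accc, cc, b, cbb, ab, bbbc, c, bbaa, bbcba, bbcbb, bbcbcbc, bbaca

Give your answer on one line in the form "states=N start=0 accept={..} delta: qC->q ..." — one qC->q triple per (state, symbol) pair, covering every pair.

states=6 start=0 accept={2,3,4} delta: 0a->0 0b->1 0c->1 1a->1 1b->2 1c->0 2a->3 2b->0 2c->4 3a->0 3b->2 3c->0 4a->2 4b->5 4c->2 5a->0 5b->0 5c->0

State merging on the prefix tree: take the shortest (then alphabetical) example prefix whose next move is undefined and point that move at state 0, else 1, else 2, ...; a target is out if some Accept/Reject pair would then sit in one state with the same input left (inseparable). If every existing state is out, open a new one.
a: 0a undefined. 0a->0: ok.
b: 0b undefined. 0b->0: no, bab/b meet in 0. Open state 1: 0b->1.
c: 0c undefined. 0c->0: no, cab/b meet in 1. 0c->1: ok.
ba: 1a undefined. 1a->0: no, bab/b meet in 1. 1a->1: ok.
bb: 1b undefined. 1b->0: no, bab/bbaa meet in 0. 1b->1: no, bab/b meet in 1. Open state 2: 1b->2.
cc: 1c undefined. 1c->0: ok.
bba: 2a undefined. 2a->0: no, bbaba/accc meet in 1. 2a->1: no, bbaba/accc meet in 1. 2a->2: no, bab/bbaa meet in 2. Open state 3: 2a->3.
bbb: 2b undefined. 2b->0: ok.
bbc: 2c undefined. 2c->0: no, bab/bbcbb meet in 2. 2c->1: no, bbc/accc meet in 1. 2c->2: no, bab/bbcbcbc meet in 2. 2c->3: no, bbaba/bbcba meet in 3 with "ba" left. Open state 4: 2c->4.
bbaa: 3a undefined. 3a->0: ok.
bbab: 3b undefined. 3b->0: no, bbaba/cc meet in 0. 3b->1: no, bbaba/accc meet in 1. 3b->2: ok.
bbac: 3c undefined. 3c->0: ok.
bbca: 4a undefined. 4a->0: no, bbcacc/cc meet in 0. 4a->1: no, bbcacc/accc meet in 1. 4a->2: ok.
bbcb: 4b undefined. 4b->0: no, bbc/bbcbcbc meet in 4. 4b->1: no, bab/bbcbb meet in 2. 4b->2: no, bbc/bbcbcbc meet in 4. 4b->3: no, bab/bbcbb meet in 2. 4b->4: no, bab/bbcba meet in 2. Open state 5: 4b->5.
bbcba: 5a undefined. 5a->0: ok.
bbcbb: 5b undefined. 5b->0: ok.
bbcbc: 5c undefined. 5c->0: ok.
bbcacc: 4c undefined. 4c->0: no, bbcacc/cc meet in 0. 4c->1: no, bbcacc/accc meet in 1. 4c->2: ok.
All examples now run through 6 states with every (state, symbol) defined. Accept strings end in {2,3,4}, Reject strings end in {0,1}; accept={2,3,4}.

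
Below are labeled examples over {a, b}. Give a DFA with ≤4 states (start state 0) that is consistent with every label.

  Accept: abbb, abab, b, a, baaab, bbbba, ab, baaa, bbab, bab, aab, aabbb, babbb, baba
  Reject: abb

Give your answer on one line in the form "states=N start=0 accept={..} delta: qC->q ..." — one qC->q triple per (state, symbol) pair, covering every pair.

states=3 start=0 accept={0,1} delta: 0a->0 0b->1 1a->0 1b->2 2a->0 2b->0

State merging on the prefix tree: take the shortest (then alphabetical) example prefix whose next move is undefined and point that move at state 0, else 1, else 2, ...; a target is out if some Accept/Reject pair would then sit in one state with the same input left (inseparable). If every existing state is out, open a new one.
a: 0a undefined. 0a->0: ok.
b: 0b undefined. 0b->0: no, abbb/abb meet in 0. Open state 1: 0b->1.
ba: 1a undefined. 1a->0: ok.
bb: 1b undefined. 1b->0: no, a/abb meet in 0. 1b->1: no, abbb/abb meet in 1. Open state 2: 1b->2.
bba: 2a undefined. 2a->0: ok.
bbb: 2b undefined. 2b->0: ok.
All examples now run through 3 states with every (state, symbol) defined. Accept strings end in {0,1}, Reject strings end in {2}; accept={0,1}.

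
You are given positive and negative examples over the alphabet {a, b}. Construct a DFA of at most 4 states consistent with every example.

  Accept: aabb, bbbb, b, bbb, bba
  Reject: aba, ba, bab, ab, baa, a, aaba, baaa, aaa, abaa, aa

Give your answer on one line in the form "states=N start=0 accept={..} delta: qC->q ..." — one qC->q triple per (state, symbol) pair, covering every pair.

states=4 start=0 accept={2,3} delta: 0a->1 0b->2 1a->0 1b->0 2a->1 2b->3 3a->2 3b->2

Fold the examples into a partial DFA from state 0: repeatedly fix the first undefined (state, symbol) met by the shortest-then-alphabetical prefix, trying targets in increasing order and rejecting any under which an Accept and a Reject string meet in one state with the same remainder; add a state when all current targets are rejected. Accepting states are where Accept strings end.
a: 0a undefined. 0a->0: no, b/ab meet in 0 with "b" left. Open state 1: 0a->1.
b: 0b undefined. 0b->0: no, bba/ba meet in 1. 0b->1: no, b/a meet in 1. Open state 2: 0b->2.
aa: 1a undefined. 1a->0: ok.
ab: 1b undefined. 1b->0: ok.
ba: 2a undefined. 2a->0: no, b/bab meet in 2. 2a->1: ok.
bb: 2b undefined. 2b->0: no, aabb/bab meet in 0. 2b->1: no, aabb/aba meet in 1. 2b->2: no, bba/aba meet in 1. Open state 3: 2b->3.
bba: 3a undefined. 3a->0: no, bba/bab meet in 0. 3a->1: no, bba/aba meet in 1. 3a->2: ok.
bbb: 3b undefined. 3b->0: no, bbb/bab meet in 0. 3b->1: no, bbbb/bab meet in 0. 3b->2: ok.
All examples now run through 4 states with every (state, symbol) defined. Accept strings end in {2,3}, Reject strings end in {0,1}; accept={2,3}.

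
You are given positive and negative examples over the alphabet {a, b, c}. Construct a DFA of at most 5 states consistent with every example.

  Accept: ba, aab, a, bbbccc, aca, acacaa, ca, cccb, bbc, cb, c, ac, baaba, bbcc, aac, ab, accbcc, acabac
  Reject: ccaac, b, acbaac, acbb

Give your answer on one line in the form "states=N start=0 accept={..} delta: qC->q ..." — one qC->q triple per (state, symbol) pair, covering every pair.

Fold the examples into a partial DFA from state 0: repeatedly fix the first undefined (state, symbol) met by the shortest-then-alphabetical prefix, trying targets in increasing order and rejecting any under which an Accept and a Reject string meet in one state with the same remainder; add a state when all current targets are rejected. Accepting states are where Accept strings end.
a: 0a undefined. 0a->0: no, aab/b meet in 0 with "b" left. Open state 1: 0a->1.
b: 0b undefined. 0b->0: ok.
c: 0c undefined. 0c->0: no, bbbccc/b meet in 0. 0c->1: ok.
aa: 1a undefined. 1a->0: no, aab/b meet in 0. 1a->1: ok.
ab: 1b undefined. 1b->0: no, aab/b meet in 0. 1b->1: ok.
ac: 1c undefined. 1c->0: no, ac/ccaac meet in 0. 1c->1: no, ba/ccaac meet in 1. Open state 2: 1c->2.
aca: 2a undefined. 2a->0: no, aca/b meet in 0. 2a->1: no, ac/ccaac meet in 2. 2a->2: no, bbbccc/ccaac meet in 2 with "c" left. Open state 3: 2a->3.
acb: 2b undefined. 2b->0: no, ac/acbaac meet in 2. 2b->1: no, ba/acbb meet in 1. 2b->2: no, ac/acbb meet in 2. 2b->3: ok.
acc: 2c undefined. 2c->0: no, bbbccc/b meet in 0. 2c->1: ok.
acab: 3b undefined. 3b->0: ok.
acac: 3c undefined. 3c->0: ok.
acba: 3a undefined. 3a->0: no, ba/ccaac meet in 1. 3a->1: no, ac/ccaac meet in 2. 3a->2: no, ba/ccaac meet in 1. 3a->3: ok.
All examples now run through 4 states with every (state, symbol) defined. Accept strings end in {1,2,3}, Reject strings end in {0}; accept={1,2,3}.

states=4 start=0 accept={1,2,3} delta: 0a->1 0b->0 0c->1 1a->1 1b->1 1c->2 2a->3 2b->3 2c->1 3a->3 3b->0 3c->0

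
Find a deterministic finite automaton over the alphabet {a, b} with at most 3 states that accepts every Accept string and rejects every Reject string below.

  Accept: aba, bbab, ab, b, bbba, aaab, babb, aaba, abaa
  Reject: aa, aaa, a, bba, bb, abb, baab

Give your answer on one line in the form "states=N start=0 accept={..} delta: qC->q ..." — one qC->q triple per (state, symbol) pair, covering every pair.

Fold the examples into a partial DFA from state 0: repeatedly fix the first undefined (state, symbol) met by the shortest-then-alphabetical prefix, trying targets in increasing order and rejecting any under which an Accept and a Reject string meet in one state with the same remainder; add a state when all current targets are rejected. Accepting states are where Accept strings end.
a: 0a undefined. 0a->0: ok.
b: 0b undefined. 0b->0: no, aba/aa meet in 0. Open state 1: 0b->1.
ba: 1a undefined. 1a->0: no, aba/aa meet in 0. 1a->1: ok.
bb: 1b undefined. 1b->0: ok.
All examples now run through 2 states with every (state, symbol) defined. Accept strings end in {1}, Reject strings end in {0}; accept={1}.

states=2 start=0 accept={1} delta: 0a->0 0b->1 1a->1 1b->0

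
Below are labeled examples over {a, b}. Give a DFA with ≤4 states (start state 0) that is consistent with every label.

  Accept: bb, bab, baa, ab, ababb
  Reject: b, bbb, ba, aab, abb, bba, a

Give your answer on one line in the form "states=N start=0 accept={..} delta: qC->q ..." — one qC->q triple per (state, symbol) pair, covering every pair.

states=4 start=0 accept={0,3} delta: 0a->1 0b->2 1a->0 1b->3 2a->1 2b->0 3a->0 3b->1

Fold the examples into a partial DFA from state 0: repeatedly fix the first undefined (state, symbol) met by the shortest-then-alphabetical prefix, trying targets in increasing order and rejecting any under which an Accept and a Reject string meet in one state with the same remainder; add a state when all current targets are rejected. Accepting states are where Accept strings end.
a: 0a undefined. 0a->0: no, bb/abb meet in 0 with "bb" left. Open state 1: 0a->1.
b: 0b undefined. 0b->0: no, bb/b meet in 0. 0b->1: no, bab/aab meet in 1 with "ab" left. Open state 2: 0b->2.
aa: 1a undefined. 1a->0: ok.
ab: 1b undefined. 1b->0: no, ababb/b meet in 2. 1b->1: no, ab/abb meet in 1. 1b->2: no, bb/abb meet in 2 with "b" left. Open state 3: 1b->3.
ba: 2a undefined. 2a->0: no, bab/b meet in 2. 2a->1: ok.
bb: 2b undefined. 2b->0: ok.
aba: 3a undefined. 3a->0: ok.
abb: 3b undefined. 3b->0: no, bb/abb meet in 0. 3b->1: ok.
All examples now run through 4 states with every (state, symbol) defined. Accept strings end in {0,3}, Reject strings end in {1,2}; accept={0,3}.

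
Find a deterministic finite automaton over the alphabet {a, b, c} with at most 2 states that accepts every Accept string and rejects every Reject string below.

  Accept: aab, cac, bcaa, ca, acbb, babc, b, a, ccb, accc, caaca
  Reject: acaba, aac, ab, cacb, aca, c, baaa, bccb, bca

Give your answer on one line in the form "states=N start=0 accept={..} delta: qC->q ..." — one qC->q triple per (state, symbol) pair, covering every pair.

Grow the machine one transition at a time. Run the examples from 0; the earliest place one falls off (shortest prefix, ties alphabetical) gets sent to the lowest-numbered state that keeps every Accept/Reject pair distinguishable — a pair clashes when both reach the same state with identical unread suffix — and to a fresh state only if none does.
a: 0a undefined. 0a->0: no, aab/ab meet in 0 with "b" left. Open state 1: 0a->1.
b: 0b undefined. 0b->0: no, ca/bca meet in 0 with "ca" left. 0b->1: ok.
c: 0c undefined. 0c->0: ok.
aa: 1a undefined. 1a->0: ok.
ab: 1b undefined. 1b->0: ok.
ac: 1c undefined. 1c->0: no, aab/acaba meet in 1. 1c->1: ok.
All examples now run through 2 states with every (state, symbol) defined. Accept strings end in {1}, Reject strings end in {0}; accept={1}.

states=2 start=0 accept={1} delta: 0a->1 0b->1 0c->0 1a->0 1b->0 1c->1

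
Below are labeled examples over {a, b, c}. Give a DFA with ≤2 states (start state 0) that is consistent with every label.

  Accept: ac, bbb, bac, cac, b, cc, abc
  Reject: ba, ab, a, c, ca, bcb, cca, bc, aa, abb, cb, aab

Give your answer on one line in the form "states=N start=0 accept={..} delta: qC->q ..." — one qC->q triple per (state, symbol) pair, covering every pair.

Grow the machine one transition at a time. Run the examples from 0; the earliest place one falls off (shortest prefix, ties alphabetical) gets sent to the lowest-numbered state that keeps every Accept/Reject pair distinguishable — a pair clashes when both reach the same state with identical unread suffix — and to a fresh state only if none does.
a: 0a undefined. 0a->0: no, ac/c meet in 0 with "c" left. Open state 1: 0a->1.
b: 0b undefined. 0b->0: ok.
c: 0c undefined. 0c->0: no, bbb/c meet in 0. 0c->1: ok.
aa: 1a undefined. 1a->0: no, bbb/ca meet in 0. 1a->1: ok.
ab: 1b undefined. 1b->0: no, bbb/ab meet in 0. 1b->1: ok.
ac: 1c undefined. 1c->0: ok.
All examples now run through 2 states with every (state, symbol) defined. Accept strings end in {0}, Reject strings end in {1}; accept={0}.

states=2 start=0 accept={0} delta: 0a->1 0b->0 0c->1 1a->1 1b->1 1c->0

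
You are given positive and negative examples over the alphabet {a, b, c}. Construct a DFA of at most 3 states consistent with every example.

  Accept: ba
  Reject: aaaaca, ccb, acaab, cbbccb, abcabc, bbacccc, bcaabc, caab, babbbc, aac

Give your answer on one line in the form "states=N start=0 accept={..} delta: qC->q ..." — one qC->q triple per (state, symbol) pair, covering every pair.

states=2 start=0 accept={0} delta: 0a->0 0b->0 0c->1 1a->1 1b->1 1c->1

State merging on the prefix tree: take the shortest (then alphabetical) example prefix whose next move is undefined and point that move at state 0, else 1, else 2, ...; a target is out if some Accept/Reject pair would then sit in one state with the same input left (inseparable). If every existing state is out, open a new one.
a: 0a undefined. 0a->0: ok.
b: 0b undefined. 0b->0: ok.
c: 0c undefined. 0c->0: no, ba/aaaaca meet in 0. Open state 1: 0c->1.
ca: 1a undefined. 1a->0: no, ba/aaaaca meet in 0. 1a->1: ok.
cb: 1b undefined. 1b->0: no, ba/acaab meet in 0. 1b->1: ok.
cc: 1c undefined. 1c->0: no, ba/ccb meet in 0. 1c->1: ok.
All examples now run through 2 states with every (state, symbol) defined. Accept strings end in {0}, Reject strings end in {1}; accept={0}.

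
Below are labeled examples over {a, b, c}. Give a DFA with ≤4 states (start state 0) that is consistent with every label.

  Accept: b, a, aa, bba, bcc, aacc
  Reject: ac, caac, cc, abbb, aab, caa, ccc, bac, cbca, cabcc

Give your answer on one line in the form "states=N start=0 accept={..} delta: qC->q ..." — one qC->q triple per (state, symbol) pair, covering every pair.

State merging on the prefix tree: take the shortest (then alphabetical) example prefix whose next move is undefined and point that move at state 0, else 1, else 2, ...; a target is out if some Accept/Reject pair would then sit in one state with the same input left (inseparable). If every existing state is out, open a new one.
a: 0a undefined. 0a->0: no, b/aab meet in 0 with "b" left. Open state 1: 0a->1.
b: 0b undefined. 0b->0: no, bcc/cc meet in 0 with "cc" left. 0b->1: ok.
c: 0c undefined. 0c->0: no, aa/caa meet in 1 with "a" left. 0c->1: no, bcc/ccc meet in 1 with "cc" left. Open state 2: 0c->2.
aa: 1a undefined. 1a->0: no, b/aab meet in 1. 1a->1: ok.
ab: 1b undefined. 1b->0: ok.
ac: 1c undefined. 1c->0: ok.
ca: 2a undefined. 2a->0: no, b/caa meet in 1. 2a->1: no, b/caa meet in 1. 2a->2: no, bcc/caa meet in 2. Open state 3: 2a->3.
cb: 2b undefined. 2b->0: ok.
cc: 2c undefined. 2c->0: no, bcc/ccc meet in 2. 2c->1: no, b/cc meet in 1. 2c->2: no, bcc/cc meet in 2. 2c->3: ok.
caa: 3a undefined. 3a->0: no, bcc/caac meet in 2. 3a->1: no, b/caa meet in 1. 3a->2: no, bcc/caa meet in 2. 3a->3: ok.
cab: 3b undefined. 3b->0: ok.
ccc: 3c undefined. 3c->0: ok.
All examples now run through 4 states with every (state, symbol) defined. Accept strings end in {1,2}, Reject strings end in {0,3}; accept={1,2}.

states=4 start=0 accept={1,2} delta: 0a->1 0b->1 0c->2 1a->1 1b->0 1c->0 2a->3 2b->0 2c->3 3a->3 3b->0 3c->0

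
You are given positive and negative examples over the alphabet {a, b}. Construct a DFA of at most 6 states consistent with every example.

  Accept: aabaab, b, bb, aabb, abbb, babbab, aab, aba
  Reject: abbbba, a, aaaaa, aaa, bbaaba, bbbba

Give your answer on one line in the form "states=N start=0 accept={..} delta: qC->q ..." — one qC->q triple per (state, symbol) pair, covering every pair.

states=4 start=0 accept={1,2,3} delta: 0a->0 0b->1 1a->1 1b->2 2a->2 2b->3 3a->0 3b->0

State merging on the prefix tree: take the shortest (then alphabetical) example prefix whose next move is undefined and point that move at state 0, else 1, else 2, ...; a target is out if some Accept/Reject pair would then sit in one state with the same input left (inseparable). If every existing state is out, open a new one.
a: 0a undefined. 0a->0: ok.
b: 0b undefined. 0b->0: no, aabaab/abbbba meet in 0. Open state 1: 0b->1.
ba: 1a undefined. 1a->0: no, aba/a meet in 0. 1a->1: ok.
bb: 1b undefined. 1b->0: no, aabaab/abbbba meet in 0. 1b->1: no, aabaab/abbbba meet in 1. Open state 2: 1b->2.
bba: 2a undefined. 2a->0: no, b/bbaaba meet in 1. 2a->1: no, b/bbaaba meet in 1. 2a->2: ok.
bbb: 2b undefined. 2b->0: no, b/abbbba meet in 1. 2b->1: no, aabaab/abbbba meet in 2. 2b->2: no, aabaab/abbbba meet in 2. Open state 3: 2b->3.
bbbb: 3b undefined. 3b->0: ok.
babba: 3a undefined. 3a->0: ok.
All examples now run through 4 states with every (state, symbol) defined. Accept strings end in {1,2,3}, Reject strings end in {0}; accept={1,2,3}.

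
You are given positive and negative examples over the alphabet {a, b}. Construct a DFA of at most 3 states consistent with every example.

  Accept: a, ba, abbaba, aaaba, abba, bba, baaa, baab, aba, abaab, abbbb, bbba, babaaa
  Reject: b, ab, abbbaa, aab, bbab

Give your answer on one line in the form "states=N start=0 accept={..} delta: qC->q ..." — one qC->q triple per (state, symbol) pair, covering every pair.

states=3 start=0 accept={0,2} delta: 0a->0 0b->1 1a->2 1b->0 2a->1 2b->0

Grow the machine one transition at a time. Run the examples from 0; the earliest place one falls off (shortest prefix, ties alphabetical) gets sent to the lowest-numbered state that keeps every Accept/Reject pair distinguishable — a pair clashes when both reach the same state with identical unread suffix — and to a fresh state only if none does.
a: 0a undefined. 0a->0: ok.
b: 0b undefined. 0b->0: no, a/b meet in 0. Open state 1: 0b->1.
ba: 1a undefined. 1a->0: no, baab/b meet in 1. 1a->1: no, ba/b meet in 1. Open state 2: 1a->2.
bb: 1b undefined. 1b->0: ok.
baa: 2a undefined. 2a->0: no, a/abbbaa meet in 0. 2a->1: ok.
bab: 2b undefined. 2b->0: ok.
All examples now run through 3 states with every (state, symbol) defined. Accept strings end in {0,2}, Reject strings end in {1}; accept={0,2}.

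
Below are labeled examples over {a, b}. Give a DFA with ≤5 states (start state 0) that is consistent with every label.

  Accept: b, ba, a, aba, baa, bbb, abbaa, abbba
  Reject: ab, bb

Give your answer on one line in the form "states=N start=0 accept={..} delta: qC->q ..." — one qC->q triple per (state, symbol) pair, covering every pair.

State merging on the prefix tree: take the shortest (then alphabetical) example prefix whose next move is undefined and point that move at state 0, else 1, else 2, ...; a target is out if some Accept/Reject pair would then sit in one state with the same input left (inseparable). If every existing state is out, open a new one.
a: 0a undefined. 0a->0: no, b/ab meet in 0 with "b" left. Open state 1: 0a->1.
b: 0b undefined. 0b->0: no, b/bb meet in 0. 0b->1: ok.
ab: 1b undefined. 1b->0: ok.
ba: 1a undefined. 1a->0: no, ba/ab meet in 0. 1a->1: ok.
All examples now run through 2 states with every (state, symbol) defined. Accept strings end in {1}, Reject strings end in {0}; accept={1}.

states=2 start=0 accept={1} delta: 0a->1 0b->1 1a->1 1b->0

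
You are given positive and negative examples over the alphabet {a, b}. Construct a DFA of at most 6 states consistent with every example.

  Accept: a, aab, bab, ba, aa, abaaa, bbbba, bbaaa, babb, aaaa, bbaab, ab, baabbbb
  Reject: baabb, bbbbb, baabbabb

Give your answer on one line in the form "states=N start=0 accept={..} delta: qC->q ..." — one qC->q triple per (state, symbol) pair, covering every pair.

Fold the examples into a partial DFA from state 0: repeatedly fix the first undefined (state, symbol) met by the shortest-then-alphabetical prefix, trying targets in increasing order and rejecting any under which an Accept and a Reject string meet in one state with the same remainder; add a state when all current targets are rejected. Accepting states are where Accept strings end.
a: 0a undefined. 0a->0: ok.
b: 0b undefined. 0b->0: no, a/baabb meet in 0. Open state 1: 0b->1.
ba: 1a undefined. 1a->0: no, babb/baabb meet in 1 with "b" left. 1a->1: no, babb/baabb meet in 1 with "bb" left. Open state 2: 1a->2.
bb: 1b undefined. 1b->0: no, aab/bbbbb meet in 1. 1b->1: no, aab/bbbbb meet in 1. 1b->2: ok.
baa: 2a undefined. 2a->0: no, ba/baabb meet in 2. 2a->1: no, bab/baabb meet in 2 with "b" left. 2a->2: no, babb/baabb meet in 2 with "bb" left. Open state 3: 2a->3.
bab: 2b undefined. 2b->0: no, ba/bbbbb meet in 2. 2b->1: no, aab/bbbbb meet in 1. 2b->2: no, bab/bbbbb meet in 2. 2b->3: ok.
baab: 3b undefined. 3b->0: no, a/baabbabb meet in 0. 3b->1: no, ba/baabb meet in 2. 3b->2: no, bab/baabb meet in 3. 3b->3: no, bab/baabb meet in 3. Open state 4: 3b->4.
bbaa: 3a undefined. 3a->0: ok.
baabb: 4b undefined. 4b->0: no, a/baabb meet in 0. 4b->1: no, aab/baabb meet in 1. 4b->2: no, ba/baabb meet in 2. 4b->3: no, bab/baabb meet in 3. 4b->4: no, babb/baabb meet in 4. Open state 5: 4b->5.
bbbba: 4a undefined. 4a->0: ok.
baabba: 5a undefined. 5a->0: no, ba/baabbabb meet in 2. 5a->1: no, bab/baabbabb meet in 3. 5a->2: no, babb/baabbabb meet in 4. 5a->3: ok.
baabbb: 5b undefined. 5b->0: ok.
All examples now run through 6 states with every (state, symbol) defined. Accept strings end in {0,1,2,3,4}, Reject strings end in {5}; accept={0,1,2,3,4}.

states=6 start=0 accept={0,1,2,3,4} delta: 0a->0 0b->1 1a->2 1b->2 2a->3 2b->3 3a->0 3b->4 4a->0 4b->5 5a->3 5b->0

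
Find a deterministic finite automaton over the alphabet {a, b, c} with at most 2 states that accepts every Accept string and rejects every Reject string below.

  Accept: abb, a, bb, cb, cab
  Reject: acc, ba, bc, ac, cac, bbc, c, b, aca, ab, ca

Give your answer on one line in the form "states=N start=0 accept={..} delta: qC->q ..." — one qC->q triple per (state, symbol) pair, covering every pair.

states=2 start=0 accept={0} delta: 0a->0 0b->1 0c->1 1a->1 1b->0 1c->1

State merging on the prefix tree: take the shortest (then alphabetical) example prefix whose next move is undefined and point that move at state 0, else 1, else 2, ...; a target is out if some Accept/Reject pair would then sit in one state with the same input left (inseparable). If every existing state is out, open a new one.
a: 0a undefined. 0a->0: ok.
b: 0b undefined. 0b->0: no, abb/ba meet in 0. Open state 1: 0b->1.
c: 0c undefined. 0c->0: no, a/acc meet in 0. 0c->1: ok.
ba: 1a undefined. 1a->0: no, a/ba meet in 0. 1a->1: ok.
bb: 1b undefined. 1b->0: ok.
bc: 1c undefined. 1c->0: no, abb/acc meet in 0. 1c->1: ok.
All examples now run through 2 states with every (state, symbol) defined. Accept strings end in {0}, Reject strings end in {1}; accept={0}.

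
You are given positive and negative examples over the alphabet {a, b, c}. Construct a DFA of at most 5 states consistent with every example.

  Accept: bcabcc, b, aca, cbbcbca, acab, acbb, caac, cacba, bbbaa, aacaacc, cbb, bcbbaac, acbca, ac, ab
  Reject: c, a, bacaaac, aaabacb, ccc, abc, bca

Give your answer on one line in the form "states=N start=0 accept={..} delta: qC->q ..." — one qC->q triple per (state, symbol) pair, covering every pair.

Fold the examples into a partial DFA from state 0: repeatedly fix the first undefined (state, symbol) met by the shortest-then-alphabetical prefix, trying targets in increasing order and rejecting any under which an Accept and a Reject string meet in one state with the same remainder; add a state when all current targets are rejected. Accepting states are where Accept strings end.
a: 0a undefined. 0a->0: no, ac/c meet in 0 with "c" left. Open state 1: 0a->1.
b: 0b undefined. 0b->0: ok.
c: 0c undefined. 0c->0: no, b/c meet in 0. 0c->1: no, bbbaa/bca meet in 1 with "a" left. Open state 2: 0c->2.
aa: 1a undefined. 1a->0: ok.
ab: 1b undefined. 1b->0: ok.
ac: 1c undefined. 1c->0: no, b/bacaaac meet in 0. 1c->1: no, b/aaabacb meet in 0. 1c->2: no, aca/bca meet in 2 with "a" left. Open state 3: 1c->3.
ca: 2a undefined. 2a->0: no, b/bca meet in 0. 2a->1: no, caac/c meet in 2. 2a->2: no, aacaacc/ccc meet in 2 with "cc" left. 2a->3: no, ac/bca meet in 3. Open state 4: 2a->4.
cb: 2b undefined. 2b->0: no, cbbcbca/bca meet in 4. 2b->1: no, bcbbaac/c meet in 2. 2b->2: no, cbb/c meet in 2. 2b->3: no, cbb/aaabacb meet in 3 with "b" left. 2b->4: ok.
cc: 2c undefined. 2c->0: ok.
aca: 3a undefined. 3a->0: ok.
acb: 3b undefined. 3b->0: no, b/aaabacb meet in 0. 3b->1: ok.
caa: 4a undefined. 4a->0: no, caac/c meet in 2. 4a->1: ok.
cac: 4c undefined. 4c->0: no, cacba/a meet in 1. 4c->1: no, cacba/a meet in 1. 4c->2: no, cacba/a meet in 1. 4c->3: ok.
cbb: 4b undefined. 4b->0: no, bcbbaac/c meet in 2. 4b->1: no, cbb/a meet in 1. 4b->2: no, bcabcc/c meet in 2. 4b->3: ok.
cbbc: 3c undefined. 3c->0: no, bcabcc/c meet in 2. 3c->1: no, cbbcbca/bca meet in 4. 3c->2: no, aacaacc/c meet in 2. 3c->3: ok.
All examples now run through 5 states with every (state, symbol) defined. Accept strings end in {0,3}, Reject strings end in {1,2,4}; accept={0,3}.

states=5 start=0 accept={0,3} delta: 0a->1 0b->0 0c->2 1a->0 1b->0 1c->3 2a->4 2b->4 2c->0 3a->0 3b->1 3c->3 4a->1 4b->3 4c->3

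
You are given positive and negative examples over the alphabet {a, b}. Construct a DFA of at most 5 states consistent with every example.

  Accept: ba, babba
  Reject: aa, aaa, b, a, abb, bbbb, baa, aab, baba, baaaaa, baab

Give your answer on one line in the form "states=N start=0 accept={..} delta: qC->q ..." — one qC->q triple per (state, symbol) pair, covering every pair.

states=3 start=0 accept={2} delta: 0a->0 0b->1 1a->2 1b->0 2a->0 2b->0

Grow the machine one transition at a time. Run the examples from 0; the earliest place one falls off (shortest prefix, ties alphabetical) gets sent to the lowest-numbered state that keeps every Accept/Reject pair distinguishable — a pair clashes when both reach the same state with identical unread suffix — and to a fresh state only if none does.
a: 0a undefined. 0a->0: ok.
b: 0b undefined. 0b->0: no, ba/aa meet in 0. Open state 1: 0b->1.
ba: 1a undefined. 1a->0: no, ba/aa meet in 0. 1a->1: no, ba/b meet in 1. Open state 2: 1a->2.
bb: 1b undefined. 1b->0: ok.
baa: 2a undefined. 2a->0: ok.
bab: 2b undefined. 2b->0: ok.
All examples now run through 3 states with every (state, symbol) defined. Accept strings end in {2}, Reject strings end in {0,1}; accept={2}.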